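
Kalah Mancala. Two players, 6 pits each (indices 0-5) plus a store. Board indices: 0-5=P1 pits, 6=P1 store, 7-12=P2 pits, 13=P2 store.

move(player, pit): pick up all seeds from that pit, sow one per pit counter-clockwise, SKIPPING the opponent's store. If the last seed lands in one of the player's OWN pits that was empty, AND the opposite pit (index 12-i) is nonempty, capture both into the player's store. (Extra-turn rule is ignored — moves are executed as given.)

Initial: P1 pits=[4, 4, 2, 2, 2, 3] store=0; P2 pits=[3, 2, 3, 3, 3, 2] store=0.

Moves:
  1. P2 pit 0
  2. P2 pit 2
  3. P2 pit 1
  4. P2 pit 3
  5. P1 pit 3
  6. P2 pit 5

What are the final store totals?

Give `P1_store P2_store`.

Move 1: P2 pit0 -> P1=[4,4,2,2,2,3](0) P2=[0,3,4,4,3,2](0)
Move 2: P2 pit2 -> P1=[4,4,2,2,2,3](0) P2=[0,3,0,5,4,3](1)
Move 3: P2 pit1 -> P1=[4,4,2,2,2,3](0) P2=[0,0,1,6,5,3](1)
Move 4: P2 pit3 -> P1=[5,5,3,2,2,3](0) P2=[0,0,1,0,6,4](2)
Move 5: P1 pit3 -> P1=[5,5,3,0,3,4](0) P2=[0,0,1,0,6,4](2)
Move 6: P2 pit5 -> P1=[6,6,4,0,3,4](0) P2=[0,0,1,0,6,0](3)

Answer: 0 3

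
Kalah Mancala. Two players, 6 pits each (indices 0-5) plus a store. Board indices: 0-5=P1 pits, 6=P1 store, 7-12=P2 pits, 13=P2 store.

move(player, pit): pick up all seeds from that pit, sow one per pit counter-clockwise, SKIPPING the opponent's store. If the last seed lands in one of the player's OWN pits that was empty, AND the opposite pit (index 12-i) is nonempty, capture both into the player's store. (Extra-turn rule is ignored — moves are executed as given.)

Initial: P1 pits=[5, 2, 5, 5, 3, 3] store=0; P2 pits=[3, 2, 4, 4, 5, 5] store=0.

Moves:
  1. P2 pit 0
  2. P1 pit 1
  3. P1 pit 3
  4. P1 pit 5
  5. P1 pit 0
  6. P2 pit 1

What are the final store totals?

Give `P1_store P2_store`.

Answer: 5 1

Derivation:
Move 1: P2 pit0 -> P1=[5,2,5,5,3,3](0) P2=[0,3,5,5,5,5](0)
Move 2: P1 pit1 -> P1=[5,0,6,6,3,3](0) P2=[0,3,5,5,5,5](0)
Move 3: P1 pit3 -> P1=[5,0,6,0,4,4](1) P2=[1,4,6,5,5,5](0)
Move 4: P1 pit5 -> P1=[5,0,6,0,4,0](2) P2=[2,5,7,5,5,5](0)
Move 5: P1 pit0 -> P1=[0,1,7,1,5,0](5) P2=[0,5,7,5,5,5](0)
Move 6: P2 pit1 -> P1=[0,1,7,1,5,0](5) P2=[0,0,8,6,6,6](1)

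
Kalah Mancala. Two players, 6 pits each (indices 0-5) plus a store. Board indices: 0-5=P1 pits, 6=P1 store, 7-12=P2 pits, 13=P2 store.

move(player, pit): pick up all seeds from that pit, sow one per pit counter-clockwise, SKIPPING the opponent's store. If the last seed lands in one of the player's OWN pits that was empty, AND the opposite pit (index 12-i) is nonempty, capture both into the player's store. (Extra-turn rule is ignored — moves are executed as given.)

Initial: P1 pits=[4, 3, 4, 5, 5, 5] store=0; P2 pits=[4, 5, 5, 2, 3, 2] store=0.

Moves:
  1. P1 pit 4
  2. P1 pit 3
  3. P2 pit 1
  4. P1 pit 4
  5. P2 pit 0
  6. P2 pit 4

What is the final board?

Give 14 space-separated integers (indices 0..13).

Answer: 6 5 5 0 0 8 2 0 1 8 4 0 5 3

Derivation:
Move 1: P1 pit4 -> P1=[4,3,4,5,0,6](1) P2=[5,6,6,2,3,2](0)
Move 2: P1 pit3 -> P1=[4,3,4,0,1,7](2) P2=[6,7,6,2,3,2](0)
Move 3: P2 pit1 -> P1=[5,4,4,0,1,7](2) P2=[6,0,7,3,4,3](1)
Move 4: P1 pit4 -> P1=[5,4,4,0,0,8](2) P2=[6,0,7,3,4,3](1)
Move 5: P2 pit0 -> P1=[5,4,4,0,0,8](2) P2=[0,1,8,4,5,4](2)
Move 6: P2 pit4 -> P1=[6,5,5,0,0,8](2) P2=[0,1,8,4,0,5](3)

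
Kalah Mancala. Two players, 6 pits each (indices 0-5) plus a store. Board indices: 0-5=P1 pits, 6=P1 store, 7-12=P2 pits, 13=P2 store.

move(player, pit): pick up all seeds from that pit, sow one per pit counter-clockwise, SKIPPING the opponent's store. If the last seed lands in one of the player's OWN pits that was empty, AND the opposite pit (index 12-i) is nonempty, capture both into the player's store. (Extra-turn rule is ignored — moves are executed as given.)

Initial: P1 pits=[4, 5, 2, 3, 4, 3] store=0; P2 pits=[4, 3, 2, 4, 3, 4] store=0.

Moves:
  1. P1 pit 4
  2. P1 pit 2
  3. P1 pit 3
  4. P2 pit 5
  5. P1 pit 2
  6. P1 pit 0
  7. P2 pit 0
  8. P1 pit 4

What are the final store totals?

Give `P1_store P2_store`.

Move 1: P1 pit4 -> P1=[4,5,2,3,0,4](1) P2=[5,4,2,4,3,4](0)
Move 2: P1 pit2 -> P1=[4,5,0,4,0,4](6) P2=[5,0,2,4,3,4](0)
Move 3: P1 pit3 -> P1=[4,5,0,0,1,5](7) P2=[6,0,2,4,3,4](0)
Move 4: P2 pit5 -> P1=[5,6,1,0,1,5](7) P2=[6,0,2,4,3,0](1)
Move 5: P1 pit2 -> P1=[5,6,0,0,1,5](10) P2=[6,0,0,4,3,0](1)
Move 6: P1 pit0 -> P1=[0,7,1,1,2,6](10) P2=[6,0,0,4,3,0](1)
Move 7: P2 pit0 -> P1=[0,7,1,1,2,6](10) P2=[0,1,1,5,4,1](2)
Move 8: P1 pit4 -> P1=[0,7,1,1,0,7](11) P2=[0,1,1,5,4,1](2)

Answer: 11 2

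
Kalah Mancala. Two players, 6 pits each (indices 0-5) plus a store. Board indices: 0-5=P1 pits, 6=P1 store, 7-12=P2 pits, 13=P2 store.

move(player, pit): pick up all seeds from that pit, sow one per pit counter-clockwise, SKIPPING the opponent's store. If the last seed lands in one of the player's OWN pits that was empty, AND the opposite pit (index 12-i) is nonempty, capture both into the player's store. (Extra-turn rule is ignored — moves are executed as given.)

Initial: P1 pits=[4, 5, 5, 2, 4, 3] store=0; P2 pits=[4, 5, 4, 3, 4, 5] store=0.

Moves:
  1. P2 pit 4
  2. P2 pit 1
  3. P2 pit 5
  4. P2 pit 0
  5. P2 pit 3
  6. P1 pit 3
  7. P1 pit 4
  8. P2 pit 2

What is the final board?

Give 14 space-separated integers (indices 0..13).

Answer: 8 9 7 0 0 6 2 1 2 0 2 4 2 5

Derivation:
Move 1: P2 pit4 -> P1=[5,6,5,2,4,3](0) P2=[4,5,4,3,0,6](1)
Move 2: P2 pit1 -> P1=[5,6,5,2,4,3](0) P2=[4,0,5,4,1,7](2)
Move 3: P2 pit5 -> P1=[6,7,6,3,5,4](0) P2=[4,0,5,4,1,0](3)
Move 4: P2 pit0 -> P1=[6,7,6,3,5,4](0) P2=[0,1,6,5,2,0](3)
Move 5: P2 pit3 -> P1=[7,8,6,3,5,4](0) P2=[0,1,6,0,3,1](4)
Move 6: P1 pit3 -> P1=[7,8,6,0,6,5](1) P2=[0,1,6,0,3,1](4)
Move 7: P1 pit4 -> P1=[7,8,6,0,0,6](2) P2=[1,2,7,1,3,1](4)
Move 8: P2 pit2 -> P1=[8,9,7,0,0,6](2) P2=[1,2,0,2,4,2](5)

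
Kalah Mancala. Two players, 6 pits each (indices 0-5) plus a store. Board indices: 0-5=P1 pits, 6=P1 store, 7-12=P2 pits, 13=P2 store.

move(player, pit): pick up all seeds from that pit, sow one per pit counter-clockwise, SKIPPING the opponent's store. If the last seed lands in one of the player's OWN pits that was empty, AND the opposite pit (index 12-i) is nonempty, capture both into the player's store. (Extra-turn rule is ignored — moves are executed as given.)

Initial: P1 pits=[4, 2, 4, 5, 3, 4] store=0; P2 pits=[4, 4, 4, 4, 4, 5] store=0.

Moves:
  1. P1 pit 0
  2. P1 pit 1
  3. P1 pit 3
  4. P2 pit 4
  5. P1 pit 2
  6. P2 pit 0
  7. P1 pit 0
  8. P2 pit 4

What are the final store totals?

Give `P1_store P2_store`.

Answer: 2 2

Derivation:
Move 1: P1 pit0 -> P1=[0,3,5,6,4,4](0) P2=[4,4,4,4,4,5](0)
Move 2: P1 pit1 -> P1=[0,0,6,7,5,4](0) P2=[4,4,4,4,4,5](0)
Move 3: P1 pit3 -> P1=[0,0,6,0,6,5](1) P2=[5,5,5,5,4,5](0)
Move 4: P2 pit4 -> P1=[1,1,6,0,6,5](1) P2=[5,5,5,5,0,6](1)
Move 5: P1 pit2 -> P1=[1,1,0,1,7,6](2) P2=[6,6,5,5,0,6](1)
Move 6: P2 pit0 -> P1=[1,1,0,1,7,6](2) P2=[0,7,6,6,1,7](2)
Move 7: P1 pit0 -> P1=[0,2,0,1,7,6](2) P2=[0,7,6,6,1,7](2)
Move 8: P2 pit4 -> P1=[0,2,0,1,7,6](2) P2=[0,7,6,6,0,8](2)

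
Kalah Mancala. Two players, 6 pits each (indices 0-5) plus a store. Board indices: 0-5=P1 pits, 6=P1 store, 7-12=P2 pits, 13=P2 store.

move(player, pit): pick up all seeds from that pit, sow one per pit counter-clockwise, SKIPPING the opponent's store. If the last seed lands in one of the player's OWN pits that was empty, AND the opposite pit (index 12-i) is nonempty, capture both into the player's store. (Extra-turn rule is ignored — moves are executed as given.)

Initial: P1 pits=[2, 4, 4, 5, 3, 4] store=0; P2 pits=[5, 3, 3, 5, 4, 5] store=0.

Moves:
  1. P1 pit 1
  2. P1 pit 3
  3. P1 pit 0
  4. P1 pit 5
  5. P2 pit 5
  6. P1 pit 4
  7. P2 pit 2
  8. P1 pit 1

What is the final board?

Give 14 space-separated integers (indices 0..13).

Answer: 2 0 8 2 0 1 10 8 0 0 7 6 1 2

Derivation:
Move 1: P1 pit1 -> P1=[2,0,5,6,4,5](0) P2=[5,3,3,5,4,5](0)
Move 2: P1 pit3 -> P1=[2,0,5,0,5,6](1) P2=[6,4,4,5,4,5](0)
Move 3: P1 pit0 -> P1=[0,1,6,0,5,6](1) P2=[6,4,4,5,4,5](0)
Move 4: P1 pit5 -> P1=[0,1,6,0,5,0](2) P2=[7,5,5,6,5,5](0)
Move 5: P2 pit5 -> P1=[1,2,7,1,5,0](2) P2=[7,5,5,6,5,0](1)
Move 6: P1 pit4 -> P1=[1,2,7,1,0,1](3) P2=[8,6,6,6,5,0](1)
Move 7: P2 pit2 -> P1=[2,3,7,1,0,1](3) P2=[8,6,0,7,6,1](2)
Move 8: P1 pit1 -> P1=[2,0,8,2,0,1](10) P2=[8,0,0,7,6,1](2)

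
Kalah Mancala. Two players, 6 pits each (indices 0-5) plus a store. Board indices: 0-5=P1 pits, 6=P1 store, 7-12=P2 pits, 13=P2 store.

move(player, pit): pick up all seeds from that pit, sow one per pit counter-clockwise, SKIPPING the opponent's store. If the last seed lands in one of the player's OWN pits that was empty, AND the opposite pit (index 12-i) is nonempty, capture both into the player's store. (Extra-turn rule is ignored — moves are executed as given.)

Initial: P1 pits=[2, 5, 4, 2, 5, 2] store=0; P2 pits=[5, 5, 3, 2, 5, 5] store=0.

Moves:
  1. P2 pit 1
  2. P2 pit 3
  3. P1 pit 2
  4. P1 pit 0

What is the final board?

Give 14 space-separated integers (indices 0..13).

Answer: 0 6 1 3 6 3 1 5 0 4 0 7 7 2

Derivation:
Move 1: P2 pit1 -> P1=[2,5,4,2,5,2](0) P2=[5,0,4,3,6,6](1)
Move 2: P2 pit3 -> P1=[2,5,4,2,5,2](0) P2=[5,0,4,0,7,7](2)
Move 3: P1 pit2 -> P1=[2,5,0,3,6,3](1) P2=[5,0,4,0,7,7](2)
Move 4: P1 pit0 -> P1=[0,6,1,3,6,3](1) P2=[5,0,4,0,7,7](2)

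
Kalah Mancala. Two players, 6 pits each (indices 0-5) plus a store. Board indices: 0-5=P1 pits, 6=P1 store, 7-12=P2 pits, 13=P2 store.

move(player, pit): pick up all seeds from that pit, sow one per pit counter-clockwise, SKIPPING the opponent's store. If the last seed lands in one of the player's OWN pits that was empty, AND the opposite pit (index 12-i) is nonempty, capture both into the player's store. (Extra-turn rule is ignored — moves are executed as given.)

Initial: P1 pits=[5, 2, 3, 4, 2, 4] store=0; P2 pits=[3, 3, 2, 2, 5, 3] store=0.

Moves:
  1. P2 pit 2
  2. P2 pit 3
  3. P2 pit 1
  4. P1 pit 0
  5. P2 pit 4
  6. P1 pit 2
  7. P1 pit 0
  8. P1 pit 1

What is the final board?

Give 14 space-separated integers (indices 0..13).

Answer: 0 0 1 8 6 8 2 4 0 1 1 0 5 2

Derivation:
Move 1: P2 pit2 -> P1=[5,2,3,4,2,4](0) P2=[3,3,0,3,6,3](0)
Move 2: P2 pit3 -> P1=[5,2,3,4,2,4](0) P2=[3,3,0,0,7,4](1)
Move 3: P2 pit1 -> P1=[5,2,3,4,2,4](0) P2=[3,0,1,1,8,4](1)
Move 4: P1 pit0 -> P1=[0,3,4,5,3,5](0) P2=[3,0,1,1,8,4](1)
Move 5: P2 pit4 -> P1=[1,4,5,6,4,6](0) P2=[3,0,1,1,0,5](2)
Move 6: P1 pit2 -> P1=[1,4,0,7,5,7](1) P2=[4,0,1,1,0,5](2)
Move 7: P1 pit0 -> P1=[0,5,0,7,5,7](1) P2=[4,0,1,1,0,5](2)
Move 8: P1 pit1 -> P1=[0,0,1,8,6,8](2) P2=[4,0,1,1,0,5](2)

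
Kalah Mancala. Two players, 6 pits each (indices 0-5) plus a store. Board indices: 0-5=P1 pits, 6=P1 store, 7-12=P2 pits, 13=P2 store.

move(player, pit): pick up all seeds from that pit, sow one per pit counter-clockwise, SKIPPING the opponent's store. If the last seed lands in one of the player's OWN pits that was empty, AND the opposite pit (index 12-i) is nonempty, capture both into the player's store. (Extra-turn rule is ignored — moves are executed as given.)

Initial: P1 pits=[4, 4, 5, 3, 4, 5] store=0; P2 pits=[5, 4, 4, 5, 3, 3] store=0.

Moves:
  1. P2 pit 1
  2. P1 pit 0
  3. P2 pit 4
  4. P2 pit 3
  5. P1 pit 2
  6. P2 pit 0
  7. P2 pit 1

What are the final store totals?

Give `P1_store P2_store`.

Move 1: P2 pit1 -> P1=[4,4,5,3,4,5](0) P2=[5,0,5,6,4,4](0)
Move 2: P1 pit0 -> P1=[0,5,6,4,5,5](0) P2=[5,0,5,6,4,4](0)
Move 3: P2 pit4 -> P1=[1,6,6,4,5,5](0) P2=[5,0,5,6,0,5](1)
Move 4: P2 pit3 -> P1=[2,7,7,4,5,5](0) P2=[5,0,5,0,1,6](2)
Move 5: P1 pit2 -> P1=[2,7,0,5,6,6](1) P2=[6,1,6,0,1,6](2)
Move 6: P2 pit0 -> P1=[2,7,0,5,6,6](1) P2=[0,2,7,1,2,7](3)
Move 7: P2 pit1 -> P1=[2,7,0,5,6,6](1) P2=[0,0,8,2,2,7](3)

Answer: 1 3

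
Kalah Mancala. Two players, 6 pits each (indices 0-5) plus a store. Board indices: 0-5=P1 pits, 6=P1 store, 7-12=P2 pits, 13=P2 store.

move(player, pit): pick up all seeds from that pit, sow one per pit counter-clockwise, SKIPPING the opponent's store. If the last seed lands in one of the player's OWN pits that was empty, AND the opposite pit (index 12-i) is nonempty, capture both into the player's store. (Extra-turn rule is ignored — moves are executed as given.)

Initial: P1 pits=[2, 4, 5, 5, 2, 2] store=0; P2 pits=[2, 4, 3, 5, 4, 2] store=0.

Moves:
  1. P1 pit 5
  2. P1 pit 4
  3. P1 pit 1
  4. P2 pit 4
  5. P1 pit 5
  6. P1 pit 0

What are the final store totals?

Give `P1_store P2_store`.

Answer: 3 1

Derivation:
Move 1: P1 pit5 -> P1=[2,4,5,5,2,0](1) P2=[3,4,3,5,4,2](0)
Move 2: P1 pit4 -> P1=[2,4,5,5,0,1](2) P2=[3,4,3,5,4,2](0)
Move 3: P1 pit1 -> P1=[2,0,6,6,1,2](2) P2=[3,4,3,5,4,2](0)
Move 4: P2 pit4 -> P1=[3,1,6,6,1,2](2) P2=[3,4,3,5,0,3](1)
Move 5: P1 pit5 -> P1=[3,1,6,6,1,0](3) P2=[4,4,3,5,0,3](1)
Move 6: P1 pit0 -> P1=[0,2,7,7,1,0](3) P2=[4,4,3,5,0,3](1)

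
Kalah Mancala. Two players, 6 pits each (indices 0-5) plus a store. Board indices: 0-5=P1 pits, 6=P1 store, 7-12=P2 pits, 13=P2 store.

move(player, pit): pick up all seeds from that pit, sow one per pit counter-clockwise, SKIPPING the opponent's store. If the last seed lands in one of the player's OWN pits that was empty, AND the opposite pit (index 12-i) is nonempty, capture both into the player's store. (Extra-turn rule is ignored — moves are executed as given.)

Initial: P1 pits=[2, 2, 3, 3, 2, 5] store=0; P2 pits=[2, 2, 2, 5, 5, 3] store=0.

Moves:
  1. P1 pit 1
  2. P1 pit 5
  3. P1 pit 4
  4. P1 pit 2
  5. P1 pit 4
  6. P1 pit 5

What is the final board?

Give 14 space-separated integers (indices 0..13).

Move 1: P1 pit1 -> P1=[2,0,4,4,2,5](0) P2=[2,2,2,5,5,3](0)
Move 2: P1 pit5 -> P1=[2,0,4,4,2,0](1) P2=[3,3,3,6,5,3](0)
Move 3: P1 pit4 -> P1=[2,0,4,4,0,1](2) P2=[3,3,3,6,5,3](0)
Move 4: P1 pit2 -> P1=[2,0,0,5,1,2](3) P2=[3,3,3,6,5,3](0)
Move 5: P1 pit4 -> P1=[2,0,0,5,0,3](3) P2=[3,3,3,6,5,3](0)
Move 6: P1 pit5 -> P1=[2,0,0,5,0,0](4) P2=[4,4,3,6,5,3](0)

Answer: 2 0 0 5 0 0 4 4 4 3 6 5 3 0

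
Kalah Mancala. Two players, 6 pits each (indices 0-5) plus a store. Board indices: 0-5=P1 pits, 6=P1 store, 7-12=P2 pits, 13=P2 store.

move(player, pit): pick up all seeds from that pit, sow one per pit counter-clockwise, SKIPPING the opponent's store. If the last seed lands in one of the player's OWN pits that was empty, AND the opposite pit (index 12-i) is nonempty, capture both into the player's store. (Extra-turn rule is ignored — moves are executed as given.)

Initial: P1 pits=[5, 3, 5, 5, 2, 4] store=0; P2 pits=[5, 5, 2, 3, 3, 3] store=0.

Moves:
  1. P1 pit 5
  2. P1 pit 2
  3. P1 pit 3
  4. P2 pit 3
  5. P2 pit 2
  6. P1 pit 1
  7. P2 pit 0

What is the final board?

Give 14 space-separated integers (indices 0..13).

Move 1: P1 pit5 -> P1=[5,3,5,5,2,0](1) P2=[6,6,3,3,3,3](0)
Move 2: P1 pit2 -> P1=[5,3,0,6,3,1](2) P2=[7,6,3,3,3,3](0)
Move 3: P1 pit3 -> P1=[5,3,0,0,4,2](3) P2=[8,7,4,3,3,3](0)
Move 4: P2 pit3 -> P1=[5,3,0,0,4,2](3) P2=[8,7,4,0,4,4](1)
Move 5: P2 pit2 -> P1=[5,3,0,0,4,2](3) P2=[8,7,0,1,5,5](2)
Move 6: P1 pit1 -> P1=[5,0,1,1,5,2](3) P2=[8,7,0,1,5,5](2)
Move 7: P2 pit0 -> P1=[6,1,1,1,5,2](3) P2=[0,8,1,2,6,6](3)

Answer: 6 1 1 1 5 2 3 0 8 1 2 6 6 3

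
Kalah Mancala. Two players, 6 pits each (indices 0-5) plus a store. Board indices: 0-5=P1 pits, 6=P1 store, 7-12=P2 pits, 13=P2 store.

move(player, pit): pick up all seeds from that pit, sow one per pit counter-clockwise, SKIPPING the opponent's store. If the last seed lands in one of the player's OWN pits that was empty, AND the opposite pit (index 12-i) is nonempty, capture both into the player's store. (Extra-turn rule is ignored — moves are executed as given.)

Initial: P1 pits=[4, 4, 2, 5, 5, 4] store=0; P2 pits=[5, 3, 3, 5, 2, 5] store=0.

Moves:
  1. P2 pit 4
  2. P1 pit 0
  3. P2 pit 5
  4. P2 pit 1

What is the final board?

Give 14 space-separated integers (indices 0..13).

Move 1: P2 pit4 -> P1=[4,4,2,5,5,4](0) P2=[5,3,3,5,0,6](1)
Move 2: P1 pit0 -> P1=[0,5,3,6,6,4](0) P2=[5,3,3,5,0,6](1)
Move 3: P2 pit5 -> P1=[1,6,4,7,7,4](0) P2=[5,3,3,5,0,0](2)
Move 4: P2 pit1 -> P1=[1,0,4,7,7,4](0) P2=[5,0,4,6,0,0](9)

Answer: 1 0 4 7 7 4 0 5 0 4 6 0 0 9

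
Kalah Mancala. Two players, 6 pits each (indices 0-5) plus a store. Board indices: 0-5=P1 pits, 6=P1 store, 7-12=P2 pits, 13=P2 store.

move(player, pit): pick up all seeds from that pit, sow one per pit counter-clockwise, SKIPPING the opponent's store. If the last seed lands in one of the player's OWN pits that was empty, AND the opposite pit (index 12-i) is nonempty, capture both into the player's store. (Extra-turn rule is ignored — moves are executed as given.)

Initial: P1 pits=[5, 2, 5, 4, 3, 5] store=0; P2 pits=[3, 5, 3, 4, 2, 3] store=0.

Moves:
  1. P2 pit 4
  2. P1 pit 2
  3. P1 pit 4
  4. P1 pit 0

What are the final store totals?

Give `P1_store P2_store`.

Move 1: P2 pit4 -> P1=[5,2,5,4,3,5](0) P2=[3,5,3,4,0,4](1)
Move 2: P1 pit2 -> P1=[5,2,0,5,4,6](1) P2=[4,5,3,4,0,4](1)
Move 3: P1 pit4 -> P1=[5,2,0,5,0,7](2) P2=[5,6,3,4,0,4](1)
Move 4: P1 pit0 -> P1=[0,3,1,6,1,8](2) P2=[5,6,3,4,0,4](1)

Answer: 2 1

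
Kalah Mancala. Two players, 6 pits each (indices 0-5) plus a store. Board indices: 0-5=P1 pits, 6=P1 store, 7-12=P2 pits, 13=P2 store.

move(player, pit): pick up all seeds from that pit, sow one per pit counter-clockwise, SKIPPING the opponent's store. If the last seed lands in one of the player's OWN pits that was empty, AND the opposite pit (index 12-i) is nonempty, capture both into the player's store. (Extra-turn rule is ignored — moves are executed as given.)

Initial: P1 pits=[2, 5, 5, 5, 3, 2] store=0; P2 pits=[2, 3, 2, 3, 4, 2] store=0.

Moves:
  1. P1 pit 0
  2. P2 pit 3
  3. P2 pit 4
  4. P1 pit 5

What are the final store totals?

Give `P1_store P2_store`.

Answer: 1 2

Derivation:
Move 1: P1 pit0 -> P1=[0,6,6,5,3,2](0) P2=[2,3,2,3,4,2](0)
Move 2: P2 pit3 -> P1=[0,6,6,5,3,2](0) P2=[2,3,2,0,5,3](1)
Move 3: P2 pit4 -> P1=[1,7,7,5,3,2](0) P2=[2,3,2,0,0,4](2)
Move 4: P1 pit5 -> P1=[1,7,7,5,3,0](1) P2=[3,3,2,0,0,4](2)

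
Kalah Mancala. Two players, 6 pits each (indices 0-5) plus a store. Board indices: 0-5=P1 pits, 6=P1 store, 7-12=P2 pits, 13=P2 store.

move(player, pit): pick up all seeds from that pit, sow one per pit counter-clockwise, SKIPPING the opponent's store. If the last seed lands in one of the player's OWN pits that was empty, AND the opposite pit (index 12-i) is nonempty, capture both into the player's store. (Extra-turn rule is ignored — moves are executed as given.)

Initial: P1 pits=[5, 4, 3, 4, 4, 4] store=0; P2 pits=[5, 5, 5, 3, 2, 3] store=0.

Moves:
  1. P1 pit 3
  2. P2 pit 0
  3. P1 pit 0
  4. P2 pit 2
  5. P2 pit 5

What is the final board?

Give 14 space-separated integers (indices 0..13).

Answer: 2 7 5 2 6 6 1 0 6 0 5 4 0 3

Derivation:
Move 1: P1 pit3 -> P1=[5,4,3,0,5,5](1) P2=[6,5,5,3,2,3](0)
Move 2: P2 pit0 -> P1=[5,4,3,0,5,5](1) P2=[0,6,6,4,3,4](1)
Move 3: P1 pit0 -> P1=[0,5,4,1,6,6](1) P2=[0,6,6,4,3,4](1)
Move 4: P2 pit2 -> P1=[1,6,4,1,6,6](1) P2=[0,6,0,5,4,5](2)
Move 5: P2 pit5 -> P1=[2,7,5,2,6,6](1) P2=[0,6,0,5,4,0](3)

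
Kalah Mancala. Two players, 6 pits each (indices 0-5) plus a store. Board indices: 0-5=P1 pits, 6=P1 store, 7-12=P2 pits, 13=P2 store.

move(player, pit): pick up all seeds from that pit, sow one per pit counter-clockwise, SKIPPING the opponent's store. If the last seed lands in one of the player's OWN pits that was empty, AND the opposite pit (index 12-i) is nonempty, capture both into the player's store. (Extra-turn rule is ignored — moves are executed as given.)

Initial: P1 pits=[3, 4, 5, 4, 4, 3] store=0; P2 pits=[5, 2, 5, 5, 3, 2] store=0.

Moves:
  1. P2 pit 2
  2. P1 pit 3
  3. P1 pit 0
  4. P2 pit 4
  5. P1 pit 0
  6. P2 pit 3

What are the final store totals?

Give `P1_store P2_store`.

Answer: 1 3

Derivation:
Move 1: P2 pit2 -> P1=[4,4,5,4,4,3](0) P2=[5,2,0,6,4,3](1)
Move 2: P1 pit3 -> P1=[4,4,5,0,5,4](1) P2=[6,2,0,6,4,3](1)
Move 3: P1 pit0 -> P1=[0,5,6,1,6,4](1) P2=[6,2,0,6,4,3](1)
Move 4: P2 pit4 -> P1=[1,6,6,1,6,4](1) P2=[6,2,0,6,0,4](2)
Move 5: P1 pit0 -> P1=[0,7,6,1,6,4](1) P2=[6,2,0,6,0,4](2)
Move 6: P2 pit3 -> P1=[1,8,7,1,6,4](1) P2=[6,2,0,0,1,5](3)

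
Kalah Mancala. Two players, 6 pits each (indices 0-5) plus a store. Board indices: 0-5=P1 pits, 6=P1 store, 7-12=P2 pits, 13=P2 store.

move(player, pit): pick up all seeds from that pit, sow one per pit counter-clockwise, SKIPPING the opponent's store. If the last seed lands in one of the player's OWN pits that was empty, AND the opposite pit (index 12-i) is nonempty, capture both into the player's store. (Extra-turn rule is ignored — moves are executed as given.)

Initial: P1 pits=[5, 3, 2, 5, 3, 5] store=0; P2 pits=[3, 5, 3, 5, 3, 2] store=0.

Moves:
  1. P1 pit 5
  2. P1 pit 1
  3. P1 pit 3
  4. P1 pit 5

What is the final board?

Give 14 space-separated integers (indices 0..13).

Answer: 5 0 3 0 5 0 3 5 7 5 6 3 2 0

Derivation:
Move 1: P1 pit5 -> P1=[5,3,2,5,3,0](1) P2=[4,6,4,6,3,2](0)
Move 2: P1 pit1 -> P1=[5,0,3,6,4,0](1) P2=[4,6,4,6,3,2](0)
Move 3: P1 pit3 -> P1=[5,0,3,0,5,1](2) P2=[5,7,5,6,3,2](0)
Move 4: P1 pit5 -> P1=[5,0,3,0,5,0](3) P2=[5,7,5,6,3,2](0)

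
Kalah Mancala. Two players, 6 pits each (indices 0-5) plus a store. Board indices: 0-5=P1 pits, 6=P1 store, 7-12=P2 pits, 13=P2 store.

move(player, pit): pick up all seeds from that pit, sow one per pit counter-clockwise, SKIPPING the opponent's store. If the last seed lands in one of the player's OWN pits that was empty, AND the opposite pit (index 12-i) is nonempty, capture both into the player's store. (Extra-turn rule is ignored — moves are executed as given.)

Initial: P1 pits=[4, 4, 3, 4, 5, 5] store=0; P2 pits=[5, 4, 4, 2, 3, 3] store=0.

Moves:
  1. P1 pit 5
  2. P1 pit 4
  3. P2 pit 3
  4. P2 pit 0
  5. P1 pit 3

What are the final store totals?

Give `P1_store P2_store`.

Move 1: P1 pit5 -> P1=[4,4,3,4,5,0](1) P2=[6,5,5,3,3,3](0)
Move 2: P1 pit4 -> P1=[4,4,3,4,0,1](2) P2=[7,6,6,3,3,3](0)
Move 3: P2 pit3 -> P1=[4,4,3,4,0,1](2) P2=[7,6,6,0,4,4](1)
Move 4: P2 pit0 -> P1=[5,4,3,4,0,1](2) P2=[0,7,7,1,5,5](2)
Move 5: P1 pit3 -> P1=[5,4,3,0,1,2](3) P2=[1,7,7,1,5,5](2)

Answer: 3 2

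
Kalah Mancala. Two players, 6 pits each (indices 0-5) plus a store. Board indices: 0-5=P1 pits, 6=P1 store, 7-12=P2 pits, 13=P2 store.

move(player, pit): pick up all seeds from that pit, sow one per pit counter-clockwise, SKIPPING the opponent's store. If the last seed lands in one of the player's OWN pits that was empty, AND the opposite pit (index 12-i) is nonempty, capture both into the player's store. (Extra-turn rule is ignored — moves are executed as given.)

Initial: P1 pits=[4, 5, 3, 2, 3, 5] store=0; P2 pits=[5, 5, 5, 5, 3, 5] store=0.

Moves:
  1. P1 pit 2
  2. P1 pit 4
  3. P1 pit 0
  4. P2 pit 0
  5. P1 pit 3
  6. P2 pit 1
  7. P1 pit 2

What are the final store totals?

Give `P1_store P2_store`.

Answer: 17 1

Derivation:
Move 1: P1 pit2 -> P1=[4,5,0,3,4,6](0) P2=[5,5,5,5,3,5](0)
Move 2: P1 pit4 -> P1=[4,5,0,3,0,7](1) P2=[6,6,5,5,3,5](0)
Move 3: P1 pit0 -> P1=[0,6,1,4,0,7](8) P2=[6,0,5,5,3,5](0)
Move 4: P2 pit0 -> P1=[0,6,1,4,0,7](8) P2=[0,1,6,6,4,6](1)
Move 5: P1 pit3 -> P1=[0,6,1,0,1,8](9) P2=[1,1,6,6,4,6](1)
Move 6: P2 pit1 -> P1=[0,6,1,0,1,8](9) P2=[1,0,7,6,4,6](1)
Move 7: P1 pit2 -> P1=[0,6,0,0,1,8](17) P2=[1,0,0,6,4,6](1)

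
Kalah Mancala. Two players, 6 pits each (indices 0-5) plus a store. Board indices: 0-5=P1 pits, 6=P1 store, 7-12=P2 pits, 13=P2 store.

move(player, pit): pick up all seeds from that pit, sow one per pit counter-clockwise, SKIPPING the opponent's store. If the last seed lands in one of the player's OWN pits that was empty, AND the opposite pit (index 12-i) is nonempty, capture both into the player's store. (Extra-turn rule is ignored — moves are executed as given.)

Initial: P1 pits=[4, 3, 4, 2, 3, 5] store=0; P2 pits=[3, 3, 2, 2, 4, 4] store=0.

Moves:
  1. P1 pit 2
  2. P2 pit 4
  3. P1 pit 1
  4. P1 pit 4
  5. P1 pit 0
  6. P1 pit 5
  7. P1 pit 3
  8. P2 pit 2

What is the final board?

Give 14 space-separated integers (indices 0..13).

Move 1: P1 pit2 -> P1=[4,3,0,3,4,6](1) P2=[3,3,2,2,4,4](0)
Move 2: P2 pit4 -> P1=[5,4,0,3,4,6](1) P2=[3,3,2,2,0,5](1)
Move 3: P1 pit1 -> P1=[5,0,1,4,5,7](1) P2=[3,3,2,2,0,5](1)
Move 4: P1 pit4 -> P1=[5,0,1,4,0,8](2) P2=[4,4,3,2,0,5](1)
Move 5: P1 pit0 -> P1=[0,1,2,5,1,9](2) P2=[4,4,3,2,0,5](1)
Move 6: P1 pit5 -> P1=[1,2,2,5,1,0](3) P2=[5,5,4,3,1,6](1)
Move 7: P1 pit3 -> P1=[1,2,2,0,2,1](4) P2=[6,6,4,3,1,6](1)
Move 8: P2 pit2 -> P1=[1,2,2,0,2,1](4) P2=[6,6,0,4,2,7](2)

Answer: 1 2 2 0 2 1 4 6 6 0 4 2 7 2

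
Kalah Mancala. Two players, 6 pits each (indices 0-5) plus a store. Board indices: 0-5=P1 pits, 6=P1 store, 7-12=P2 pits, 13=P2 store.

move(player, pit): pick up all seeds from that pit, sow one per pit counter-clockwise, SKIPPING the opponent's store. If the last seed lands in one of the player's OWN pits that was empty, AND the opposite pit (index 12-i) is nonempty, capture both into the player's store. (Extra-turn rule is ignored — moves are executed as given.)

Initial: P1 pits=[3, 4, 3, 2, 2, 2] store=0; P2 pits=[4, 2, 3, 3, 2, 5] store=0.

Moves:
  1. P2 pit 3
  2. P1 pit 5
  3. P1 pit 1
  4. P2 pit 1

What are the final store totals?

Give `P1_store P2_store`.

Answer: 7 6

Derivation:
Move 1: P2 pit3 -> P1=[3,4,3,2,2,2](0) P2=[4,2,3,0,3,6](1)
Move 2: P1 pit5 -> P1=[3,4,3,2,2,0](1) P2=[5,2,3,0,3,6](1)
Move 3: P1 pit1 -> P1=[3,0,4,3,3,0](7) P2=[0,2,3,0,3,6](1)
Move 4: P2 pit1 -> P1=[3,0,0,3,3,0](7) P2=[0,0,4,0,3,6](6)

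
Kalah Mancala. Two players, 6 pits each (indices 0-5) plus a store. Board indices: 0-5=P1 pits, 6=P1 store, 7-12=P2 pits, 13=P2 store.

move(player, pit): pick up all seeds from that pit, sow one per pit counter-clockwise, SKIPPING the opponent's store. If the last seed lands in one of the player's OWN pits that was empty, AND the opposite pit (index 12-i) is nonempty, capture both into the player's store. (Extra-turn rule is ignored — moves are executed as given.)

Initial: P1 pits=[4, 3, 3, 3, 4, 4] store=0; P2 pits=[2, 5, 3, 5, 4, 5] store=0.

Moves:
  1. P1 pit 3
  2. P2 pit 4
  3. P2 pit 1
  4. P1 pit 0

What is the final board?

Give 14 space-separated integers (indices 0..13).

Answer: 0 5 4 1 6 6 1 2 0 4 6 1 7 2

Derivation:
Move 1: P1 pit3 -> P1=[4,3,3,0,5,5](1) P2=[2,5,3,5,4,5](0)
Move 2: P2 pit4 -> P1=[5,4,3,0,5,5](1) P2=[2,5,3,5,0,6](1)
Move 3: P2 pit1 -> P1=[5,4,3,0,5,5](1) P2=[2,0,4,6,1,7](2)
Move 4: P1 pit0 -> P1=[0,5,4,1,6,6](1) P2=[2,0,4,6,1,7](2)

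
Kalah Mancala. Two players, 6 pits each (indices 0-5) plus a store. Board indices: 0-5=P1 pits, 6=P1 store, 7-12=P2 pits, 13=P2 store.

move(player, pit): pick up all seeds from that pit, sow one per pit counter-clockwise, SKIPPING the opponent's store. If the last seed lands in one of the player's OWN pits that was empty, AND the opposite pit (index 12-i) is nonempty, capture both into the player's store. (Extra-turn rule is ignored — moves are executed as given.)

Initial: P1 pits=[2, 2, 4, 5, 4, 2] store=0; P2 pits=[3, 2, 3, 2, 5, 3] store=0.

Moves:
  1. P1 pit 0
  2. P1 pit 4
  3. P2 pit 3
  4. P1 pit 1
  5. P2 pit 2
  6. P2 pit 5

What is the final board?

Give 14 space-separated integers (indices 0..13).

Move 1: P1 pit0 -> P1=[0,3,5,5,4,2](0) P2=[3,2,3,2,5,3](0)
Move 2: P1 pit4 -> P1=[0,3,5,5,0,3](1) P2=[4,3,3,2,5,3](0)
Move 3: P2 pit3 -> P1=[0,3,5,5,0,3](1) P2=[4,3,3,0,6,4](0)
Move 4: P1 pit1 -> P1=[0,0,6,6,0,3](5) P2=[4,0,3,0,6,4](0)
Move 5: P2 pit2 -> P1=[0,0,6,6,0,3](5) P2=[4,0,0,1,7,5](0)
Move 6: P2 pit5 -> P1=[1,1,7,7,0,3](5) P2=[4,0,0,1,7,0](1)

Answer: 1 1 7 7 0 3 5 4 0 0 1 7 0 1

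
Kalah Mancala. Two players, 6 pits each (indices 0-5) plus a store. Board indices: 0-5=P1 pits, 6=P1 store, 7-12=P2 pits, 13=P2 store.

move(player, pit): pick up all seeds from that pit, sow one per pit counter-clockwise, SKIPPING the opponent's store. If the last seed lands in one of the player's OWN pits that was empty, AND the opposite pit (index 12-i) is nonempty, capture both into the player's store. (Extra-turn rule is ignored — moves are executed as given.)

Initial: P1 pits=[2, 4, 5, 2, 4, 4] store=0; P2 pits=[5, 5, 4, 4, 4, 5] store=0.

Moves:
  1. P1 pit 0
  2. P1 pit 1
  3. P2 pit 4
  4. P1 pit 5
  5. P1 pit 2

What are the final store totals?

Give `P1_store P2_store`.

Answer: 3 1

Derivation:
Move 1: P1 pit0 -> P1=[0,5,6,2,4,4](0) P2=[5,5,4,4,4,5](0)
Move 2: P1 pit1 -> P1=[0,0,7,3,5,5](1) P2=[5,5,4,4,4,5](0)
Move 3: P2 pit4 -> P1=[1,1,7,3,5,5](1) P2=[5,5,4,4,0,6](1)
Move 4: P1 pit5 -> P1=[1,1,7,3,5,0](2) P2=[6,6,5,5,0,6](1)
Move 5: P1 pit2 -> P1=[1,1,0,4,6,1](3) P2=[7,7,6,5,0,6](1)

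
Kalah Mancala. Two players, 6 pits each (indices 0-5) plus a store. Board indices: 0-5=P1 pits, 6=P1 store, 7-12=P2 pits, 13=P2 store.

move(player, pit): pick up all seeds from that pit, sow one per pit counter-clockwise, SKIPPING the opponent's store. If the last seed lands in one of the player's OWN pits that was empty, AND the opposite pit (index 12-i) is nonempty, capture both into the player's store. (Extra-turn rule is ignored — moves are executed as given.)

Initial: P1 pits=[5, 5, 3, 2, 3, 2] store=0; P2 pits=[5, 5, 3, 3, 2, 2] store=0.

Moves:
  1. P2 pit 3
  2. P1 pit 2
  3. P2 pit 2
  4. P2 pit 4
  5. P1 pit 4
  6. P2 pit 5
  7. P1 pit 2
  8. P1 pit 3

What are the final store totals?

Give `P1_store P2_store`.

Answer: 2 3

Derivation:
Move 1: P2 pit3 -> P1=[5,5,3,2,3,2](0) P2=[5,5,3,0,3,3](1)
Move 2: P1 pit2 -> P1=[5,5,0,3,4,3](0) P2=[5,5,3,0,3,3](1)
Move 3: P2 pit2 -> P1=[5,5,0,3,4,3](0) P2=[5,5,0,1,4,4](1)
Move 4: P2 pit4 -> P1=[6,6,0,3,4,3](0) P2=[5,5,0,1,0,5](2)
Move 5: P1 pit4 -> P1=[6,6,0,3,0,4](1) P2=[6,6,0,1,0,5](2)
Move 6: P2 pit5 -> P1=[7,7,1,4,0,4](1) P2=[6,6,0,1,0,0](3)
Move 7: P1 pit2 -> P1=[7,7,0,5,0,4](1) P2=[6,6,0,1,0,0](3)
Move 8: P1 pit3 -> P1=[7,7,0,0,1,5](2) P2=[7,7,0,1,0,0](3)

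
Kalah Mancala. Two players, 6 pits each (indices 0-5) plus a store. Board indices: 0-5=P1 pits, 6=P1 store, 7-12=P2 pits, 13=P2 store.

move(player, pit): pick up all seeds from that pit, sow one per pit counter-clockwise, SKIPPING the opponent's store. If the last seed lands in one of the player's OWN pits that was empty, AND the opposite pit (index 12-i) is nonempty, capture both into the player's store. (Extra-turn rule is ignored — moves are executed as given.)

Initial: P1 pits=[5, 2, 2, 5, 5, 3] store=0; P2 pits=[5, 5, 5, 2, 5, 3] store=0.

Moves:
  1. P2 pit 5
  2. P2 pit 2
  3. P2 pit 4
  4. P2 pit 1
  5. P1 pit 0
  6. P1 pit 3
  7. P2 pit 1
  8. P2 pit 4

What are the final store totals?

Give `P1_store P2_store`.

Answer: 2 4

Derivation:
Move 1: P2 pit5 -> P1=[6,3,2,5,5,3](0) P2=[5,5,5,2,5,0](1)
Move 2: P2 pit2 -> P1=[7,3,2,5,5,3](0) P2=[5,5,0,3,6,1](2)
Move 3: P2 pit4 -> P1=[8,4,3,6,5,3](0) P2=[5,5,0,3,0,2](3)
Move 4: P2 pit1 -> P1=[8,4,3,6,5,3](0) P2=[5,0,1,4,1,3](4)
Move 5: P1 pit0 -> P1=[0,5,4,7,6,4](1) P2=[6,1,1,4,1,3](4)
Move 6: P1 pit3 -> P1=[0,5,4,0,7,5](2) P2=[7,2,2,5,1,3](4)
Move 7: P2 pit1 -> P1=[0,5,4,0,7,5](2) P2=[7,0,3,6,1,3](4)
Move 8: P2 pit4 -> P1=[0,5,4,0,7,5](2) P2=[7,0,3,6,0,4](4)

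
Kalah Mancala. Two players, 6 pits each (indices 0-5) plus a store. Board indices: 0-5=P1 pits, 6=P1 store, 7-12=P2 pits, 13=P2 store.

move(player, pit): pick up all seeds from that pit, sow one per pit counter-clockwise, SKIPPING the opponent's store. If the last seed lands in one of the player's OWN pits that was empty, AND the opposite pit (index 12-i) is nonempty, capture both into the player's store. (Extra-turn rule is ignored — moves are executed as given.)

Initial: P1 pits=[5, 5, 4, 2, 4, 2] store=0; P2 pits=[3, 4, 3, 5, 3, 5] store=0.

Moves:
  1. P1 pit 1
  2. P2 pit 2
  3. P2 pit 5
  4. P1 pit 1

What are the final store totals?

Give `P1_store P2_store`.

Move 1: P1 pit1 -> P1=[5,0,5,3,5,3](1) P2=[3,4,3,5,3,5](0)
Move 2: P2 pit2 -> P1=[5,0,5,3,5,3](1) P2=[3,4,0,6,4,6](0)
Move 3: P2 pit5 -> P1=[6,1,6,4,6,3](1) P2=[3,4,0,6,4,0](1)
Move 4: P1 pit1 -> P1=[6,0,7,4,6,3](1) P2=[3,4,0,6,4,0](1)

Answer: 1 1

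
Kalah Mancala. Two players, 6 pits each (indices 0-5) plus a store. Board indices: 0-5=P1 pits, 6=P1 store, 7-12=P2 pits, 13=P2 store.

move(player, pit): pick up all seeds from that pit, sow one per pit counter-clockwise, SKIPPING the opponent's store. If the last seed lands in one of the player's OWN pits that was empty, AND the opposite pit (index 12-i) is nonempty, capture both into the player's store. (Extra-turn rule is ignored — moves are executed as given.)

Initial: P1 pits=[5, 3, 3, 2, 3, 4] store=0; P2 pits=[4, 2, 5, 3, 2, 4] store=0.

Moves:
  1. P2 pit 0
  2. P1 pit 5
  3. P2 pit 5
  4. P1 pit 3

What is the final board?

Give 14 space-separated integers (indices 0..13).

Answer: 6 4 4 0 4 0 3 0 4 7 4 3 0 1

Derivation:
Move 1: P2 pit0 -> P1=[5,3,3,2,3,4](0) P2=[0,3,6,4,3,4](0)
Move 2: P1 pit5 -> P1=[5,3,3,2,3,0](1) P2=[1,4,7,4,3,4](0)
Move 3: P2 pit5 -> P1=[6,4,4,2,3,0](1) P2=[1,4,7,4,3,0](1)
Move 4: P1 pit3 -> P1=[6,4,4,0,4,0](3) P2=[0,4,7,4,3,0](1)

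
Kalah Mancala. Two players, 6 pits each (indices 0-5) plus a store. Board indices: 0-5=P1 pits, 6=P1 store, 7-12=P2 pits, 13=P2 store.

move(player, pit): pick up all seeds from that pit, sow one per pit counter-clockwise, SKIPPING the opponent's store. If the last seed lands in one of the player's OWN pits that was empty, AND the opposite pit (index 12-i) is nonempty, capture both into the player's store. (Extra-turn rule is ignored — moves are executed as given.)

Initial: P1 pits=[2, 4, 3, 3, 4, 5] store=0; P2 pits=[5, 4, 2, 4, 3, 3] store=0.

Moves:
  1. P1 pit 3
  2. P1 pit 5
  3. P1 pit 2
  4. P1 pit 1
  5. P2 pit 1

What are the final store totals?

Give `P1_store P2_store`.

Answer: 9 1

Derivation:
Move 1: P1 pit3 -> P1=[2,4,3,0,5,6](1) P2=[5,4,2,4,3,3](0)
Move 2: P1 pit5 -> P1=[2,4,3,0,5,0](2) P2=[6,5,3,5,4,3](0)
Move 3: P1 pit2 -> P1=[2,4,0,1,6,0](9) P2=[0,5,3,5,4,3](0)
Move 4: P1 pit1 -> P1=[2,0,1,2,7,1](9) P2=[0,5,3,5,4,3](0)
Move 5: P2 pit1 -> P1=[2,0,1,2,7,1](9) P2=[0,0,4,6,5,4](1)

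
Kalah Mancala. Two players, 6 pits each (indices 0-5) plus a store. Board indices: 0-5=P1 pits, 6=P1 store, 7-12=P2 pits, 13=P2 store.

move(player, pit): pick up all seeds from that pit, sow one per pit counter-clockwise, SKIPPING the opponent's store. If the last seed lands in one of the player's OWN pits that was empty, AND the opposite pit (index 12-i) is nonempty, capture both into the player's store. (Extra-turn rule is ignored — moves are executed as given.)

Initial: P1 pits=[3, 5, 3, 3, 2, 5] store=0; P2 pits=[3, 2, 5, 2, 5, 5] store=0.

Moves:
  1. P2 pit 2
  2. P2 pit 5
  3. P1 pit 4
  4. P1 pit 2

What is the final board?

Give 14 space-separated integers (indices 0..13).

Move 1: P2 pit2 -> P1=[4,5,3,3,2,5](0) P2=[3,2,0,3,6,6](1)
Move 2: P2 pit5 -> P1=[5,6,4,4,3,5](0) P2=[3,2,0,3,6,0](2)
Move 3: P1 pit4 -> P1=[5,6,4,4,0,6](1) P2=[4,2,0,3,6,0](2)
Move 4: P1 pit2 -> P1=[5,6,0,5,1,7](2) P2=[4,2,0,3,6,0](2)

Answer: 5 6 0 5 1 7 2 4 2 0 3 6 0 2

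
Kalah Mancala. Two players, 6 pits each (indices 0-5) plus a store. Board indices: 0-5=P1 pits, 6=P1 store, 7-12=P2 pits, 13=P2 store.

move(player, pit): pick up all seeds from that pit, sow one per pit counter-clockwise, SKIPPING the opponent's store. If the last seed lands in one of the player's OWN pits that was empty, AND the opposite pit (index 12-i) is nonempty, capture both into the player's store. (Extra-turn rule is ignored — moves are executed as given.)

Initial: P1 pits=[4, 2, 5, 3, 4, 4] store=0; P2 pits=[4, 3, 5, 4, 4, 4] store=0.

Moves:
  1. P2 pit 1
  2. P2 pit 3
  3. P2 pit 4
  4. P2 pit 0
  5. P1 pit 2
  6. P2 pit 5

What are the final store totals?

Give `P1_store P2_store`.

Move 1: P2 pit1 -> P1=[4,2,5,3,4,4](0) P2=[4,0,6,5,5,4](0)
Move 2: P2 pit3 -> P1=[5,3,5,3,4,4](0) P2=[4,0,6,0,6,5](1)
Move 3: P2 pit4 -> P1=[6,4,6,4,4,4](0) P2=[4,0,6,0,0,6](2)
Move 4: P2 pit0 -> P1=[6,0,6,4,4,4](0) P2=[0,1,7,1,0,6](7)
Move 5: P1 pit2 -> P1=[6,0,0,5,5,5](1) P2=[1,2,7,1,0,6](7)
Move 6: P2 pit5 -> P1=[7,1,1,6,6,5](1) P2=[1,2,7,1,0,0](8)

Answer: 1 8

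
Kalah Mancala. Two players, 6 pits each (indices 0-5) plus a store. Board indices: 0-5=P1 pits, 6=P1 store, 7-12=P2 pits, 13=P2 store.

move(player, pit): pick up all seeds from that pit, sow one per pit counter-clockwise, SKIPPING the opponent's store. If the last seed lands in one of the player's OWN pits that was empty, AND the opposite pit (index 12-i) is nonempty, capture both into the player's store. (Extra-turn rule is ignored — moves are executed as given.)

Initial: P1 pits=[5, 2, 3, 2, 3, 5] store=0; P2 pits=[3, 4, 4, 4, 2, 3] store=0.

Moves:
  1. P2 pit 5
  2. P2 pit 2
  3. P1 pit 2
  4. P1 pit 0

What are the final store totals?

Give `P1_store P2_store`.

Move 1: P2 pit5 -> P1=[6,3,3,2,3,5](0) P2=[3,4,4,4,2,0](1)
Move 2: P2 pit2 -> P1=[6,3,3,2,3,5](0) P2=[3,4,0,5,3,1](2)
Move 3: P1 pit2 -> P1=[6,3,0,3,4,6](0) P2=[3,4,0,5,3,1](2)
Move 4: P1 pit0 -> P1=[0,4,1,4,5,7](1) P2=[3,4,0,5,3,1](2)

Answer: 1 2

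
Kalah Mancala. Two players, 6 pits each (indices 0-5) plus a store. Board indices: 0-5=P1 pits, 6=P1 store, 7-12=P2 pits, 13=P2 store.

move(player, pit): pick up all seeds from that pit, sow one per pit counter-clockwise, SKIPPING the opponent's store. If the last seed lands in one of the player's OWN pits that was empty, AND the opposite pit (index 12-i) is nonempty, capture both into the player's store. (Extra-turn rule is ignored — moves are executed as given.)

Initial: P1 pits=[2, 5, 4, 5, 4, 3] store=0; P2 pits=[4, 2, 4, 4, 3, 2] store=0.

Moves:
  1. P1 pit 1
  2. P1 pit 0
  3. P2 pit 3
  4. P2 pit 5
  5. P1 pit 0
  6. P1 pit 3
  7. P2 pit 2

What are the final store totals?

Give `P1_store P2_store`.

Move 1: P1 pit1 -> P1=[2,0,5,6,5,4](1) P2=[4,2,4,4,3,2](0)
Move 2: P1 pit0 -> P1=[0,1,6,6,5,4](1) P2=[4,2,4,4,3,2](0)
Move 3: P2 pit3 -> P1=[1,1,6,6,5,4](1) P2=[4,2,4,0,4,3](1)
Move 4: P2 pit5 -> P1=[2,2,6,6,5,4](1) P2=[4,2,4,0,4,0](2)
Move 5: P1 pit0 -> P1=[0,3,7,6,5,4](1) P2=[4,2,4,0,4,0](2)
Move 6: P1 pit3 -> P1=[0,3,7,0,6,5](2) P2=[5,3,5,0,4,0](2)
Move 7: P2 pit2 -> P1=[1,3,7,0,6,5](2) P2=[5,3,0,1,5,1](3)

Answer: 2 3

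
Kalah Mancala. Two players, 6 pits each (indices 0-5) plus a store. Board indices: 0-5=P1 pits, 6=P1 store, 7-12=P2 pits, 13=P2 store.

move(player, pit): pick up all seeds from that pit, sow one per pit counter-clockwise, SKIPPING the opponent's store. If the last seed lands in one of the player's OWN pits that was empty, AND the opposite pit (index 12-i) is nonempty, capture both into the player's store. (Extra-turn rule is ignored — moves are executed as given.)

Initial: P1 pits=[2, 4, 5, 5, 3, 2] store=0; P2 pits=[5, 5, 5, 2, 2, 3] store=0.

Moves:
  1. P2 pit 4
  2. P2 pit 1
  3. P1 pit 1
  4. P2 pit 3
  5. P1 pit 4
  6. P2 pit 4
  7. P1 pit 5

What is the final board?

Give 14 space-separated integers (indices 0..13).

Answer: 2 0 6 6 0 0 2 7 2 7 0 0 7 4

Derivation:
Move 1: P2 pit4 -> P1=[2,4,5,5,3,2](0) P2=[5,5,5,2,0,4](1)
Move 2: P2 pit1 -> P1=[2,4,5,5,3,2](0) P2=[5,0,6,3,1,5](2)
Move 3: P1 pit1 -> P1=[2,0,6,6,4,3](0) P2=[5,0,6,3,1,5](2)
Move 4: P2 pit3 -> P1=[2,0,6,6,4,3](0) P2=[5,0,6,0,2,6](3)
Move 5: P1 pit4 -> P1=[2,0,6,6,0,4](1) P2=[6,1,6,0,2,6](3)
Move 6: P2 pit4 -> P1=[2,0,6,6,0,4](1) P2=[6,1,6,0,0,7](4)
Move 7: P1 pit5 -> P1=[2,0,6,6,0,0](2) P2=[7,2,7,0,0,7](4)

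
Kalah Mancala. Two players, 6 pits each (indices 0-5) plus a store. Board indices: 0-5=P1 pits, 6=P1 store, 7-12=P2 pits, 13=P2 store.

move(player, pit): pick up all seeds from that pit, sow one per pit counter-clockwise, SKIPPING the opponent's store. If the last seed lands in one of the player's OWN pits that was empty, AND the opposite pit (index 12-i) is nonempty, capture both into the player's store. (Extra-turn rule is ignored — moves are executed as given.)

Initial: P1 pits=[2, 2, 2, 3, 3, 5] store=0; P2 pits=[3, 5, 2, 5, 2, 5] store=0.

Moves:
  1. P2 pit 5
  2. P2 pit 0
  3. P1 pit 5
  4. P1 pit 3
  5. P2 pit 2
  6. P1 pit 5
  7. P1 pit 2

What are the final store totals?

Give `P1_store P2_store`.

Answer: 6 2

Derivation:
Move 1: P2 pit5 -> P1=[3,3,3,4,3,5](0) P2=[3,5,2,5,2,0](1)
Move 2: P2 pit0 -> P1=[3,3,3,4,3,5](0) P2=[0,6,3,6,2,0](1)
Move 3: P1 pit5 -> P1=[3,3,3,4,3,0](1) P2=[1,7,4,7,2,0](1)
Move 4: P1 pit3 -> P1=[3,3,3,0,4,1](2) P2=[2,7,4,7,2,0](1)
Move 5: P2 pit2 -> P1=[3,3,3,0,4,1](2) P2=[2,7,0,8,3,1](2)
Move 6: P1 pit5 -> P1=[3,3,3,0,4,0](3) P2=[2,7,0,8,3,1](2)
Move 7: P1 pit2 -> P1=[3,3,0,1,5,0](6) P2=[0,7,0,8,3,1](2)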